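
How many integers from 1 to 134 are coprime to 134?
66

134 = 2 × 67
φ(n) = n × ∏(1 - 1/p) for each prime p dividing n
φ(134) = 134 × (1 - 1/2) × (1 - 1/67) = 66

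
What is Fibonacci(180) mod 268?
4

Matrix identity: Q^n = [[F_(n+1), F_n], [F_n, F_(n-1)]] with Q = [[1,1],[1,0]].
n = 180 = 10110100₂. Square-and-multiply, entries mod 268:
Q^1 = [[1,1],[1,0]]
Q^2 = (Q^1)² = [[2,1],[1,1]]
Q^5 = (Q^2)²·Q = [[8,5],[5,3]]
Q^11 = (Q^5)²·Q = [[144,89],[89,55]]
Q^22 = (Q^11)² = [[249,23],[23,226]]
Q^45 = (Q^22)²·Q = [[23,86],[86,205]]
Q^90 = (Q^45)² = [[153,44],[44,109]]
Q^180 = (Q^90)² = [[153,4],[4,149]]
F_180 mod 268 = Q^180[0][1] = 4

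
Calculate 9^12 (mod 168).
57

Repeated squaring. Binary of 12 = 1100.
9^1 ≡ 9 (mod 168); 9^2 ≡ 81 (mod 168); 9^4 ≡ 9 (mod 168); 9^8 ≡ 81 (mod 168)
9^12 = 9^4 × 9^8 ≡ 57 (mod 168)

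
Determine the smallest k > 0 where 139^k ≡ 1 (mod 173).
43

173 is prime, so ord(139) divides φ(173) = 172.
Divisors of 172: 1, 2, 4, 43, 86, 172.
Repeated squaring: 139^1 ≡ 139, 139^2 ≡ 118, 139^4 ≡ 84, 139^8 ≡ 136, 139^16 ≡ 158, 139^32 ≡ 52, 139^64 ≡ 109, 139^128 ≡ 117 (mod 173).
Test 139^d mod 173 for each divisor d in increasing order:
139^1 ≡ 139
139^2 ≡ 118
139^4 ≡ 84
139^43 = 139^32·139^8·139^2·139^1 ≡ 1  ← first divisor giving 1
The order is 43.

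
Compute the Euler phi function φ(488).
240

488 = 2^3 × 61
φ(n) = n × ∏(1 - 1/p) for each prime p dividing n
φ(488) = 488 × (1 - 1/2) × (1 - 1/61) = 240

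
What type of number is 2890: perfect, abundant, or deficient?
deficient

Proper divisors of 2890: sum = 1 + 2 + 5 + 10 + 17 + 34 + 85 + 170 + 289 + 578 + 1445 = 2636
Since 2636 < 2890, 2890 is deficient.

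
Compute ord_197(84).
28

197 is prime, so ord(84) divides φ(197) = 196.
Divisors of 196: 1, 2, 4, 7, 14, 28, 49, 98, 196.
Repeated squaring: 84^1 ≡ 84, 84^2 ≡ 161, 84^4 ≡ 114, 84^8 ≡ 191, 84^16 ≡ 36, 84^32 ≡ 114, 84^64 ≡ 191, 84^128 ≡ 36 (mod 197).
Test 84^d mod 197 for each divisor d in increasing order:
84^1 ≡ 84
84^2 ≡ 161
84^4 ≡ 114
84^7 = 84^4·84^2·84^1 ≡ 14
84^14 = 84^8·84^4·84^2 ≡ 196
84^28 = 84^16·84^8·84^4 ≡ 1  ← first divisor giving 1
The order is 28.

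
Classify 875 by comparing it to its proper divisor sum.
deficient

Proper divisors of 875: sum = 1 + 5 + 7 + 25 + 35 + 125 + 175 = 373
Since 373 < 875, 875 is deficient.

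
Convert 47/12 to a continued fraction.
[3; 1, 11]

Euclidean algorithm steps:
47 = 3 × 12 + 11
12 = 1 × 11 + 1
11 = 11 × 1 + 0
Continued fraction: [3; 1, 11]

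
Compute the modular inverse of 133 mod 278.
23

gcd(133, 278) = 1, so the inverse exists.
Extended Euclidean algorithm on (278, 133):
278 = 2 × 133 + 12  ⟹  12 = (1)·278 + (-2)·133
133 = 11 × 12 + 1  ⟹  1 = (-11)·278 + (23)·133
So (23)·133 ≡ 1 (mod 278), i.e. 133^(-1) ≡ 23 (mod 278).
Check: 133 × 23 = 3059 ≡ 1 (mod 278)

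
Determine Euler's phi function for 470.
184

470 = 2 × 5 × 47
φ(n) = n × ∏(1 - 1/p) for each prime p dividing n
φ(470) = 470 × (1 - 1/2) × (1 - 1/5) × (1 - 1/47) = 184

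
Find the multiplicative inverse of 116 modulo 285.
86

gcd(116, 285) = 1, so the inverse exists.
Extended Euclidean algorithm on (285, 116):
285 = 2 × 116 + 53  ⟹  53 = (1)·285 + (-2)·116
116 = 2 × 53 + 10  ⟹  10 = (-2)·285 + (5)·116
53 = 5 × 10 + 3  ⟹  3 = (11)·285 + (-27)·116
10 = 3 × 3 + 1  ⟹  1 = (-35)·285 + (86)·116
So (86)·116 ≡ 1 (mod 285), i.e. 116^(-1) ≡ 86 (mod 285).
Check: 116 × 86 = 9976 ≡ 1 (mod 285)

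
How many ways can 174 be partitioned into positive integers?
397125074750

p(n) counts ways to write n as a sum of positive integers (order ignored).
Euler's pentagonal recurrence: p(k) = p(k-1) + p(k-2) - p(k-5) - p(k-7) + p(k-12) + p(k-15) - ... (offsets j(3j∓1)/2, signs ++--, p(0)=1, p(<0)=0).
DP table for k = 0..173: p(0)=1, p(1)=1, p(2)=2, p(3)=3, p(4)=5, p(5)=7, p(6)=11, p(7)=15, p(8)=22, p(9)=30, p(10)=42, p(11)=56, p(12)=77, p(13)=101, p(14)=135, p(15)=176, p(16)=231, p(17)=297, p(18)=385, p(19)=490, p(20)=627, p(21)=792, p(22)=1002, p(23)=1255, p(24)=1575, p(25)=1958, p(26)=2436, p(27)=3010, p(28)=3718, p(29)=4565, p(30)=5604, p(31)=6842, p(32)=8349, p(33)=10143, p(34)=12310, p(35)=14883, p(36)=17977, p(37)=21637, p(38)=26015, p(39)=31185, p(40)=37338, p(41)=44583, p(42)=53174, p(43)=63261, p(44)=75175, p(45)=89134, p(46)=105558, p(47)=124754, p(48)=147273, p(49)=173525, p(50)=204226, p(51)=239943, p(52)=281589, p(53)=329931, p(54)=386155, p(55)=451276, p(56)=526823, p(57)=614154, p(58)=715220, p(59)=831820, p(60)=966467, p(61)=1121505, p(62)=1300156, p(63)=1505499, p(64)=1741630, p(65)=2012558, p(66)=2323520, p(67)=2679689, p(68)=3087735, p(69)=3554345, p(70)=4087968, p(71)=4697205, p(72)=5392783, p(73)=6185689, p(74)=7089500, p(75)=8118264, p(76)=9289091, p(77)=10619863, p(78)=12132164, p(79)=13848650, p(80)=15796476, p(81)=18004327, p(82)=20506255, p(83)=23338469, p(84)=26543660, p(85)=30167357, p(86)=34262962, p(87)=38887673, p(88)=44108109, p(89)=49995925, p(90)=56634173, p(91)=64112359, p(92)=72533807, p(93)=82010177, p(94)=92669720, p(95)=104651419, p(96)=118114304, p(97)=133230930, p(98)=150198136, p(99)=169229875, p(100)=190569292, p(101)=214481126, p(102)=241265379, p(103)=271248950, p(104)=304801365, p(105)=342325709, p(106)=384276336, p(107)=431149389, p(108)=483502844, p(109)=541946240, p(110)=607163746, p(111)=679903203, p(112)=761002156, p(113)=851376628, p(114)=952050665, p(115)=1064144451, p(116)=1188908248, p(117)=1327710076, p(118)=1482074143, p(119)=1653668665, p(120)=1844349560, p(121)=2056148051, p(122)=2291320912, p(123)=2552338241, p(124)=2841940500, p(125)=3163127352, p(126)=3519222692, p(127)=3913864295, p(128)=4351078600, p(129)=4835271870, p(130)=5371315400, p(131)=5964539504, p(132)=6620830889, p(133)=7346629512, p(134)=8149040695, p(135)=9035836076, p(136)=10015581680, p(137)=11097645016, p(138)=12292341831, p(139)=13610949895, p(140)=15065878135, p(141)=16670689208, p(142)=18440293320, p(143)=20390982757, p(144)=22540654445, p(145)=24908858009, p(146)=27517052599, p(147)=30388671978, p(148)=33549419497, p(149)=37027355200, p(150)=40853235313, p(151)=45060624582, p(152)=49686288421, p(153)=54770336324, p(154)=60356673280, p(155)=66493182097, p(156)=73232243759, p(157)=80630964769, p(158)=88751778802, p(159)=97662728555, p(160)=107438159466, p(161)=118159068427, p(162)=129913904637, p(163)=142798995930, p(164)=156919475295, p(165)=172389800255, p(166)=189334822579, p(167)=207890420102, p(168)=228204732751, p(169)=250438925115, p(170)=274768617130, p(171)=301384802048, p(172)=330495499613, p(173)=362326859895.
Final step: p(174) = p(173) + p(172) - p(169) - p(167) + p(162) + p(159) - p(152) - p(148) + p(139) + p(134) - p(123) - p(117) + p(104) + p(97) - p(82) - p(74) + p(57) + p(48) - p(29) - p(19)
= 362326859895 + 330495499613 - 250438925115 - 207890420102 + 129913904637 + 97662728555 - 49686288421 - 33549419497 + 13610949895 + 8149040695 - 2552338241 - 1327710076 + 304801365 + 133230930 - 20506255 - 7089500 + 614154 + 147273 - 4565 - 490
= 397125074750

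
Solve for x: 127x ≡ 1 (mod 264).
79

gcd(127, 264) = 1, so the inverse exists.
Extended Euclidean algorithm on (264, 127):
264 = 2 × 127 + 10  ⟹  10 = (1)·264 + (-2)·127
127 = 12 × 10 + 7  ⟹  7 = (-12)·264 + (25)·127
10 = 1 × 7 + 3  ⟹  3 = (13)·264 + (-27)·127
7 = 2 × 3 + 1  ⟹  1 = (-38)·264 + (79)·127
So (79)·127 ≡ 1 (mod 264), i.e. 127^(-1) ≡ 79 (mod 264).
Check: 127 × 79 = 10033 ≡ 1 (mod 264)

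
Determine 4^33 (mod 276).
208

Repeated squaring. Binary of 33 = 100001.
4^1 ≡ 4 (mod 276); 4^2 ≡ 16 (mod 276); 4^4 ≡ 256 (mod 276); 4^8 ≡ 124 (mod 276); 4^16 ≡ 196 (mod 276); 4^32 ≡ 52 (mod 276)
4^33 = 4^1 × 4^32 ≡ 208 (mod 276)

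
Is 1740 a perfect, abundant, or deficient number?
abundant

Proper divisors of 1740: sum = 1 + 2 + 3 + 4 + 5 + 6 + 10 + 12 + ... + 348 + 435 + 580 + 870 (23 divisors) = 3300
Since 3300 > 1740, 1740 is abundant.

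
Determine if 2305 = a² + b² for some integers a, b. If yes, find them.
1² + 48² (a=1, b=48)

Factorization: 2305 = 5 × 461
By Fermat: n is sum of two squares iff every prime p ≡ 3 (mod 4) appears to even power.
All primes ≡ 3 (mod 4) appear to even power.
Search a = 0, 1, 2, … for 2305 - a² a perfect square: first hit at a = 1: 2305 - 1 = 2304 = 48².
2305 = 1² + 48² = 1 + 2304 ✓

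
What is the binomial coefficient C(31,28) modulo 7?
1

Using Lucas' theorem:
Write n=31 and k=28 in base 7:
n in base 7: [4, 3]
k in base 7: [4, 0]
C(31,28) mod 7 = ∏ C(n_i, k_i) mod 7
Digit binomials (mod 7): C(4,4) = 1; C(3,0) = 1
Product: 1 × 1 = 1 ≡ 1 (mod 7)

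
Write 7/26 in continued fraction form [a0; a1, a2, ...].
[0; 3, 1, 2, 2]

Euclidean algorithm steps:
7 = 0 × 26 + 7
26 = 3 × 7 + 5
7 = 1 × 5 + 2
5 = 2 × 2 + 1
2 = 2 × 1 + 0
Continued fraction: [0; 3, 1, 2, 2]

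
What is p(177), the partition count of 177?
522115831195

p(n) counts ways to write n as a sum of positive integers (order ignored).
Euler's pentagonal recurrence: p(k) = p(k-1) + p(k-2) - p(k-5) - p(k-7) + p(k-12) + p(k-15) - ... (offsets j(3j∓1)/2, signs ++--, p(0)=1, p(<0)=0).
DP table for k = 0..176: p(0)=1, p(1)=1, p(2)=2, p(3)=3, p(4)=5, p(5)=7, p(6)=11, p(7)=15, p(8)=22, p(9)=30, p(10)=42, p(11)=56, p(12)=77, p(13)=101, p(14)=135, p(15)=176, p(16)=231, p(17)=297, p(18)=385, p(19)=490, p(20)=627, p(21)=792, p(22)=1002, p(23)=1255, p(24)=1575, p(25)=1958, p(26)=2436, p(27)=3010, p(28)=3718, p(29)=4565, p(30)=5604, p(31)=6842, p(32)=8349, p(33)=10143, p(34)=12310, p(35)=14883, p(36)=17977, p(37)=21637, p(38)=26015, p(39)=31185, p(40)=37338, p(41)=44583, p(42)=53174, p(43)=63261, p(44)=75175, p(45)=89134, p(46)=105558, p(47)=124754, p(48)=147273, p(49)=173525, p(50)=204226, p(51)=239943, p(52)=281589, p(53)=329931, p(54)=386155, p(55)=451276, p(56)=526823, p(57)=614154, p(58)=715220, p(59)=831820, p(60)=966467, p(61)=1121505, p(62)=1300156, p(63)=1505499, p(64)=1741630, p(65)=2012558, p(66)=2323520, p(67)=2679689, p(68)=3087735, p(69)=3554345, p(70)=4087968, p(71)=4697205, p(72)=5392783, p(73)=6185689, p(74)=7089500, p(75)=8118264, p(76)=9289091, p(77)=10619863, p(78)=12132164, p(79)=13848650, p(80)=15796476, p(81)=18004327, p(82)=20506255, p(83)=23338469, p(84)=26543660, p(85)=30167357, p(86)=34262962, p(87)=38887673, p(88)=44108109, p(89)=49995925, p(90)=56634173, p(91)=64112359, p(92)=72533807, p(93)=82010177, p(94)=92669720, p(95)=104651419, p(96)=118114304, p(97)=133230930, p(98)=150198136, p(99)=169229875, p(100)=190569292, p(101)=214481126, p(102)=241265379, p(103)=271248950, p(104)=304801365, p(105)=342325709, p(106)=384276336, p(107)=431149389, p(108)=483502844, p(109)=541946240, p(110)=607163746, p(111)=679903203, p(112)=761002156, p(113)=851376628, p(114)=952050665, p(115)=1064144451, p(116)=1188908248, p(117)=1327710076, p(118)=1482074143, p(119)=1653668665, p(120)=1844349560, p(121)=2056148051, p(122)=2291320912, p(123)=2552338241, p(124)=2841940500, p(125)=3163127352, p(126)=3519222692, p(127)=3913864295, p(128)=4351078600, p(129)=4835271870, p(130)=5371315400, p(131)=5964539504, p(132)=6620830889, p(133)=7346629512, p(134)=8149040695, p(135)=9035836076, p(136)=10015581680, p(137)=11097645016, p(138)=12292341831, p(139)=13610949895, p(140)=15065878135, p(141)=16670689208, p(142)=18440293320, p(143)=20390982757, p(144)=22540654445, p(145)=24908858009, p(146)=27517052599, p(147)=30388671978, p(148)=33549419497, p(149)=37027355200, p(150)=40853235313, p(151)=45060624582, p(152)=49686288421, p(153)=54770336324, p(154)=60356673280, p(155)=66493182097, p(156)=73232243759, p(157)=80630964769, p(158)=88751778802, p(159)=97662728555, p(160)=107438159466, p(161)=118159068427, p(162)=129913904637, p(163)=142798995930, p(164)=156919475295, p(165)=172389800255, p(166)=189334822579, p(167)=207890420102, p(168)=228204732751, p(169)=250438925115, p(170)=274768617130, p(171)=301384802048, p(172)=330495499613, p(173)=362326859895, p(174)=397125074750, p(175)=435157697830, p(176)=476715857290.
Final step: p(177) = p(176) + p(175) - p(172) - p(170) + p(165) + p(162) - p(155) - p(151) + p(142) + p(137) - p(126) - p(120) + p(107) + p(100) - p(85) - p(77) + p(60) + p(51) - p(32) - p(22) + p(1)
= 476715857290 + 435157697830 - 330495499613 - 274768617130 + 172389800255 + 129913904637 - 66493182097 - 45060624582 + 18440293320 + 11097645016 - 3519222692 - 1844349560 + 431149389 + 190569292 - 30167357 - 10619863 + 966467 + 239943 - 8349 - 1002 + 1
= 522115831195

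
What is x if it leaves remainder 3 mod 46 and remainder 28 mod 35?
693

Using Chinese Remainder Theorem:
M = 46 × 35 = 1610
M1 = 35, M2 = 46
y1 = 35^(-1) mod 46 = 25
y2 = 46^(-1) mod 35 = 16
x = (3×35×25 + 28×46×16) mod 1610 = 693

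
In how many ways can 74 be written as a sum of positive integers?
7089500

p(n) counts ways to write n as a sum of positive integers (order ignored).
Euler's pentagonal recurrence: p(k) = p(k-1) + p(k-2) - p(k-5) - p(k-7) + p(k-12) + p(k-15) - ... (offsets j(3j∓1)/2, signs ++--, p(0)=1, p(<0)=0).
DP table for k = 0..73: p(0)=1, p(1)=1, p(2)=2, p(3)=3, p(4)=5, p(5)=7, p(6)=11, p(7)=15, p(8)=22, p(9)=30, p(10)=42, p(11)=56, p(12)=77, p(13)=101, p(14)=135, p(15)=176, p(16)=231, p(17)=297, p(18)=385, p(19)=490, p(20)=627, p(21)=792, p(22)=1002, p(23)=1255, p(24)=1575, p(25)=1958, p(26)=2436, p(27)=3010, p(28)=3718, p(29)=4565, p(30)=5604, p(31)=6842, p(32)=8349, p(33)=10143, p(34)=12310, p(35)=14883, p(36)=17977, p(37)=21637, p(38)=26015, p(39)=31185, p(40)=37338, p(41)=44583, p(42)=53174, p(43)=63261, p(44)=75175, p(45)=89134, p(46)=105558, p(47)=124754, p(48)=147273, p(49)=173525, p(50)=204226, p(51)=239943, p(52)=281589, p(53)=329931, p(54)=386155, p(55)=451276, p(56)=526823, p(57)=614154, p(58)=715220, p(59)=831820, p(60)=966467, p(61)=1121505, p(62)=1300156, p(63)=1505499, p(64)=1741630, p(65)=2012558, p(66)=2323520, p(67)=2679689, p(68)=3087735, p(69)=3554345, p(70)=4087968, p(71)=4697205, p(72)=5392783, p(73)=6185689.
Final step: p(74) = p(73) + p(72) - p(69) - p(67) + p(62) + p(59) - p(52) - p(48) + p(39) + p(34) - p(23) - p(17) + p(4)
= 6185689 + 5392783 - 3554345 - 2679689 + 1300156 + 831820 - 281589 - 147273 + 31185 + 12310 - 1255 - 297 + 5
= 7089500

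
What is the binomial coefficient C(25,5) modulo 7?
0

Using Lucas' theorem:
Write n=25 and k=5 in base 7:
n in base 7: [3, 4]
k in base 7: [0, 5]
C(25,5) mod 7 = ∏ C(n_i, k_i) mod 7
Digit binomials (mod 7): C(3,0) = 1; C(4,5) = 0 (k_i > n_i)
Product: 1 × 0 = 0 ≡ 0 (mod 7)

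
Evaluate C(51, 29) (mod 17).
0

Using Lucas' theorem:
Write n=51 and k=29 in base 17:
n in base 17: [3, 0]
k in base 17: [1, 12]
C(51,29) mod 17 = ∏ C(n_i, k_i) mod 17
Digit binomials (mod 17): C(3,1) = 3; C(0,12) = 0 (k_i > n_i)
Product: 3 × 0 = 0 ≡ 0 (mod 17)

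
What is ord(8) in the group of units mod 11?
10

11 is prime, so ord(8) divides φ(11) = 10.
Divisors of 10: 1, 2, 5, 10.
Repeated squaring: 8^1 ≡ 8, 8^2 ≡ 9, 8^4 ≡ 4, 8^8 ≡ 5 (mod 11).
Test 8^d mod 11 for each divisor d in increasing order:
8^1 ≡ 8
8^2 ≡ 9
8^5 = 8^4·8^1 ≡ 10
8^10 = 8^8·8^2 ≡ 1  ← first divisor giving 1
The order is 10.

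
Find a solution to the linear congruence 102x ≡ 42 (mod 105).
x ≡ 21 (mod 35)

gcd(102, 105) = 3, which divides 42, so solutions exist.
Divide through by 3: 34x ≡ 14 (mod 35).
Find 34^(-1) mod 35 by the extended Euclidean algorithm:
35 = 1 × 34 + 1  ⟹  1 = (1)·35 + (-1)·34
So (-1)·34 ≡ 1 (mod 35), i.e. 34^(-1) ≡ -1 ≡ 34 (mod 35).
x ≡ 34 × 14 = 476 ≡ 21 (mod 35).
Check: 102 × 21 = 2142 ≡ 42 (mod 105).
x ≡ 21 (mod 35), giving 3 solutions mod 105.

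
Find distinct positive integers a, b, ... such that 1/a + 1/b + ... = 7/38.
1/6 + 1/57

Greedy algorithm:
7/38: ceiling(38/7) = 6, use 1/6
1/57: ceiling(57/1) = 57, use 1/57
Result: 7/38 = 1/6 + 1/57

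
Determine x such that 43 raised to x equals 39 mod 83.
61

Baby-step giant-step with step n = ⌈√83⌉ = 10.
Baby steps 43^j mod 83 (j:value) for j=0..9: 0:1, 1:43, 2:23, 3:76, 4:31, 5:5, 6:49, 7:32, 8:48, 9:72.
Giant-step multiplier: 43^(-10) ≡ 43^(82-10) = 43^72 ≡ 10 (mod 83).
Giant steps γ_i = 39·10^i mod 83: γ_0=39, γ_1=58, γ_2=82, γ_3=73, γ_4=66, γ_5=79, γ_6=43 (in table at j=1).
x = i·n + j = 6·10 + 1 = 61.
Check: 43^61 ≡ 39 (mod 83).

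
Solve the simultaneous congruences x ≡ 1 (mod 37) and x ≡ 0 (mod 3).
75

Using Chinese Remainder Theorem:
M = 37 × 3 = 111
M1 = 3, M2 = 37
y1 = 3^(-1) mod 37 = 25
y2 = 37^(-1) mod 3 = 1
x = (1×3×25 + 0×37×1) mod 111 = 75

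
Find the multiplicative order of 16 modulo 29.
7

29 is prime, so ord(16) divides φ(29) = 28.
Divisors of 28: 1, 2, 4, 7, 14, 28.
Repeated squaring: 16^1 ≡ 16, 16^2 ≡ 24, 16^4 ≡ 25, 16^8 ≡ 16, 16^16 ≡ 24 (mod 29).
Test 16^d mod 29 for each divisor d in increasing order:
16^1 ≡ 16
16^2 ≡ 24
16^4 ≡ 25
16^7 = 16^4·16^2·16^1 ≡ 1  ← first divisor giving 1
The order is 7.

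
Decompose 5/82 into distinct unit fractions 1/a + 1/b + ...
1/17 + 1/465 + 1/648210

Greedy algorithm:
5/82: ceiling(82/5) = 17, use 1/17
3/1394: ceiling(1394/3) = 465, use 1/465
1/648210: ceiling(648210/1) = 648210, use 1/648210
Result: 5/82 = 1/17 + 1/465 + 1/648210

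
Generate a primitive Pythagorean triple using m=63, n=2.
(3965, 252, 3973)

Euclid's formula: a = m² - n², b = 2mn, c = m² + n²
m = 63, n = 2
a = 63² - 2² = 3969 - 4 = 3965
b = 2 × 63 × 2 = 252
c = 63² + 2² = 3969 + 4 = 3973
Verification: 3965² + 252² = 15721225 + 63504 = 15784729 = 3973² ✓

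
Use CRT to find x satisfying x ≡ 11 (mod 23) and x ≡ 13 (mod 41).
218

Using Chinese Remainder Theorem:
M = 23 × 41 = 943
M1 = 41, M2 = 23
y1 = 41^(-1) mod 23 = 9
y2 = 23^(-1) mod 41 = 25
x = (11×41×9 + 13×23×25) mod 943 = 218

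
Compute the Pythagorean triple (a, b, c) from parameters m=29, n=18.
(517, 1044, 1165)

Euclid's formula: a = m² - n², b = 2mn, c = m² + n²
m = 29, n = 18
a = 29² - 18² = 841 - 324 = 517
b = 2 × 29 × 18 = 1044
c = 29² + 18² = 841 + 324 = 1165
Verification: 517² + 1044² = 267289 + 1089936 = 1357225 = 1165² ✓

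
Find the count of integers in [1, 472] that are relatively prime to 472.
232

472 = 2^3 × 59
φ(n) = n × ∏(1 - 1/p) for each prime p dividing n
φ(472) = 472 × (1 - 1/2) × (1 - 1/59) = 232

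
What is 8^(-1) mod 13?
5

gcd(8, 13) = 1, so the inverse exists.
Extended Euclidean algorithm on (13, 8):
13 = 1 × 8 + 5  ⟹  5 = (1)·13 + (-1)·8
8 = 1 × 5 + 3  ⟹  3 = (-1)·13 + (2)·8
5 = 1 × 3 + 2  ⟹  2 = (2)·13 + (-3)·8
3 = 1 × 2 + 1  ⟹  1 = (-3)·13 + (5)·8
So (5)·8 ≡ 1 (mod 13), i.e. 8^(-1) ≡ 5 (mod 13).
Check: 8 × 5 = 40 ≡ 1 (mod 13)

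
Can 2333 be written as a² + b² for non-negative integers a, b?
22² + 43² (a=22, b=43)

Factorization: 2333 = 2333
By Fermat: n is sum of two squares iff every prime p ≡ 3 (mod 4) appears to even power.
All primes ≡ 3 (mod 4) appear to even power.
Search a = 0, 1, 2, … for 2333 - a² a perfect square: first hit at a = 22: 2333 - 484 = 1849 = 43².
2333 = 22² + 43² = 484 + 1849 ✓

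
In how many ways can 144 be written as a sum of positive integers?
22540654445

p(n) counts ways to write n as a sum of positive integers (order ignored).
Euler's pentagonal recurrence: p(k) = p(k-1) + p(k-2) - p(k-5) - p(k-7) + p(k-12) + p(k-15) - ... (offsets j(3j∓1)/2, signs ++--, p(0)=1, p(<0)=0).
DP table for k = 0..143: p(0)=1, p(1)=1, p(2)=2, p(3)=3, p(4)=5, p(5)=7, p(6)=11, p(7)=15, p(8)=22, p(9)=30, p(10)=42, p(11)=56, p(12)=77, p(13)=101, p(14)=135, p(15)=176, p(16)=231, p(17)=297, p(18)=385, p(19)=490, p(20)=627, p(21)=792, p(22)=1002, p(23)=1255, p(24)=1575, p(25)=1958, p(26)=2436, p(27)=3010, p(28)=3718, p(29)=4565, p(30)=5604, p(31)=6842, p(32)=8349, p(33)=10143, p(34)=12310, p(35)=14883, p(36)=17977, p(37)=21637, p(38)=26015, p(39)=31185, p(40)=37338, p(41)=44583, p(42)=53174, p(43)=63261, p(44)=75175, p(45)=89134, p(46)=105558, p(47)=124754, p(48)=147273, p(49)=173525, p(50)=204226, p(51)=239943, p(52)=281589, p(53)=329931, p(54)=386155, p(55)=451276, p(56)=526823, p(57)=614154, p(58)=715220, p(59)=831820, p(60)=966467, p(61)=1121505, p(62)=1300156, p(63)=1505499, p(64)=1741630, p(65)=2012558, p(66)=2323520, p(67)=2679689, p(68)=3087735, p(69)=3554345, p(70)=4087968, p(71)=4697205, p(72)=5392783, p(73)=6185689, p(74)=7089500, p(75)=8118264, p(76)=9289091, p(77)=10619863, p(78)=12132164, p(79)=13848650, p(80)=15796476, p(81)=18004327, p(82)=20506255, p(83)=23338469, p(84)=26543660, p(85)=30167357, p(86)=34262962, p(87)=38887673, p(88)=44108109, p(89)=49995925, p(90)=56634173, p(91)=64112359, p(92)=72533807, p(93)=82010177, p(94)=92669720, p(95)=104651419, p(96)=118114304, p(97)=133230930, p(98)=150198136, p(99)=169229875, p(100)=190569292, p(101)=214481126, p(102)=241265379, p(103)=271248950, p(104)=304801365, p(105)=342325709, p(106)=384276336, p(107)=431149389, p(108)=483502844, p(109)=541946240, p(110)=607163746, p(111)=679903203, p(112)=761002156, p(113)=851376628, p(114)=952050665, p(115)=1064144451, p(116)=1188908248, p(117)=1327710076, p(118)=1482074143, p(119)=1653668665, p(120)=1844349560, p(121)=2056148051, p(122)=2291320912, p(123)=2552338241, p(124)=2841940500, p(125)=3163127352, p(126)=3519222692, p(127)=3913864295, p(128)=4351078600, p(129)=4835271870, p(130)=5371315400, p(131)=5964539504, p(132)=6620830889, p(133)=7346629512, p(134)=8149040695, p(135)=9035836076, p(136)=10015581680, p(137)=11097645016, p(138)=12292341831, p(139)=13610949895, p(140)=15065878135, p(141)=16670689208, p(142)=18440293320, p(143)=20390982757.
Final step: p(144) = p(143) + p(142) - p(139) - p(137) + p(132) + p(129) - p(122) - p(118) + p(109) + p(104) - p(93) - p(87) + p(74) + p(67) - p(52) - p(44) + p(27) + p(18)
= 20390982757 + 18440293320 - 13610949895 - 11097645016 + 6620830889 + 4835271870 - 2291320912 - 1482074143 + 541946240 + 304801365 - 82010177 - 38887673 + 7089500 + 2679689 - 281589 - 75175 + 3010 + 385
= 22540654445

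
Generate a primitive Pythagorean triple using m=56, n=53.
(327, 5936, 5945)

Euclid's formula: a = m² - n², b = 2mn, c = m² + n²
m = 56, n = 53
a = 56² - 53² = 3136 - 2809 = 327
b = 2 × 56 × 53 = 5936
c = 56² + 53² = 3136 + 2809 = 5945
Verification: 327² + 5936² = 106929 + 35236096 = 35343025 = 5945² ✓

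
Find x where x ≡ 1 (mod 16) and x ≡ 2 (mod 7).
65

Using Chinese Remainder Theorem:
M = 16 × 7 = 112
M1 = 7, M2 = 16
y1 = 7^(-1) mod 16 = 7
y2 = 16^(-1) mod 7 = 4
x = (1×7×7 + 2×16×4) mod 112 = 65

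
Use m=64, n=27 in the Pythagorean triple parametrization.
(3367, 3456, 4825)

Euclid's formula: a = m² - n², b = 2mn, c = m² + n²
m = 64, n = 27
a = 64² - 27² = 4096 - 729 = 3367
b = 2 × 64 × 27 = 3456
c = 64² + 27² = 4096 + 729 = 4825
Verification: 3367² + 3456² = 11336689 + 11943936 = 23280625 = 4825² ✓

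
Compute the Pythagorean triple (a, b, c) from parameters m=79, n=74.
(765, 11692, 11717)

Euclid's formula: a = m² - n², b = 2mn, c = m² + n²
m = 79, n = 74
a = 79² - 74² = 6241 - 5476 = 765
b = 2 × 79 × 74 = 11692
c = 79² + 74² = 6241 + 5476 = 11717
Verification: 765² + 11692² = 585225 + 136702864 = 137288089 = 11717² ✓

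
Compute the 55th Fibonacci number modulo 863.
371

Matrix identity: Q^n = [[F_(n+1), F_n], [F_n, F_(n-1)]] with Q = [[1,1],[1,0]].
n = 55 = 110111₂. Square-and-multiply, entries mod 863:
Q^1 = [[1,1],[1,0]]
Q^3 = (Q^1)²·Q = [[3,2],[2,1]]
Q^6 = (Q^3)² = [[13,8],[8,5]]
Q^13 = (Q^6)²·Q = [[377,233],[233,144]]
Q^27 = (Q^13)²·Q = [[227,517],[517,573]]
Q^55 = (Q^27)²·Q = [[594,371],[371,223]]
F_55 mod 863 = Q^55[0][1] = 371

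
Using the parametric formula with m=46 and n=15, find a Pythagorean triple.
(1891, 1380, 2341)

Euclid's formula: a = m² - n², b = 2mn, c = m² + n²
m = 46, n = 15
a = 46² - 15² = 2116 - 225 = 1891
b = 2 × 46 × 15 = 1380
c = 46² + 15² = 2116 + 225 = 2341
Verification: 1891² + 1380² = 3575881 + 1904400 = 5480281 = 2341² ✓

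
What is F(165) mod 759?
665

Matrix identity: Q^n = [[F_(n+1), F_n], [F_n, F_(n-1)]] with Q = [[1,1],[1,0]].
n = 165 = 10100101₂. Square-and-multiply, entries mod 759:
Q^1 = [[1,1],[1,0]]
Q^2 = (Q^1)² = [[2,1],[1,1]]
Q^5 = (Q^2)²·Q = [[8,5],[5,3]]
Q^10 = (Q^5)² = [[89,55],[55,34]]
Q^20 = (Q^10)² = [[320,693],[693,386]]
Q^41 = (Q^20)²·Q = [[199,496],[496,462]]
Q^82 = (Q^41)² = [[233,727],[727,265]]
Q^165 = (Q^82)²·Q = [[668,665],[665,3]]
F_165 mod 759 = Q^165[0][1] = 665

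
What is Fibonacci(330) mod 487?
84

Matrix identity: Q^n = [[F_(n+1), F_n], [F_n, F_(n-1)]] with Q = [[1,1],[1,0]].
n = 330 = 101001010₂. Square-and-multiply, entries mod 487:
Q^1 = [[1,1],[1,0]]
Q^2 = (Q^1)² = [[2,1],[1,1]]
Q^5 = (Q^2)²·Q = [[8,5],[5,3]]
Q^10 = (Q^5)² = [[89,55],[55,34]]
Q^20 = (Q^10)² = [[232,434],[434,285]]
Q^41 = (Q^20)²·Q = [[12,141],[141,358]]
Q^82 = (Q^41)² = [[58,61],[61,484]]
Q^165 = (Q^82)²·Q = [[213,267],[267,433]]
Q^330 = (Q^165)² = [[265,84],[84,181]]
F_330 mod 487 = Q^330[0][1] = 84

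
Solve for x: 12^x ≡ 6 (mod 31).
25

Baby-step giant-step with step n = ⌈√31⌉ = 6.
Baby steps 12^j mod 31 (j:value) for j=0..5: 0:1, 1:12, 2:20, 3:23, 4:28, 5:26.
Giant-step multiplier: 12^(-6) ≡ 12^(30-6) = 12^24 ≡ 16 (mod 31).
Giant steps γ_i = 6·16^i mod 31: γ_0=6, γ_1=3, γ_2=17, γ_3=24, γ_4=12 (in table at j=1).
x = i·n + j = 4·6 + 1 = 25.
Check: 12^25 ≡ 6 (mod 31).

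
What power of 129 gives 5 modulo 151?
8

Baby-step giant-step with step n = ⌈√151⌉ = 13.
Baby steps 129^j mod 151 (j:value) for j=0..12: 0:1, 1:129, 2:31, 3:73, 4:55, 5:149, 6:44, 7:89, 8:5, 9:41, 10:4, 11:63, 12:124.
h = 5 is already in the table at j=8, so x = 8.
Check: 129^8 ≡ 5 (mod 151).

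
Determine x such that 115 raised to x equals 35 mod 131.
68

Baby-step giant-step with step n = ⌈√131⌉ = 12.
Baby steps 115^j mod 131 (j:value) for j=0..11: 0:1, 1:115, 2:125, 3:96, 4:36, 5:79, 6:46, 7:50, 8:117, 9:93, 10:84, 11:97.
Giant-step multiplier: 115^(-12) ≡ 115^(130-12) = 115^118 ≡ 59 (mod 131).
Giant steps γ_i = 35·59^i mod 131: γ_0=35, γ_1=100, γ_2=5, γ_3=33, γ_4=113, γ_5=117 (in table at j=8).
x = i·n + j = 5·12 + 8 = 68.
Check: 115^68 ≡ 35 (mod 131).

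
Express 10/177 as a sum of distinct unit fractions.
1/18 + 1/1062

Greedy algorithm:
10/177: ceiling(177/10) = 18, use 1/18
1/1062: ceiling(1062/1) = 1062, use 1/1062
Result: 10/177 = 1/18 + 1/1062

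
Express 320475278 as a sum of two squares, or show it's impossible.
Not possible

Factorization: 320475278 = 2 × 37 × 163^3
By Fermat: n is sum of two squares iff every prime p ≡ 3 (mod 4) appears to even power.
Prime(s) ≡ 3 (mod 4) with odd exponent: [(163, 3)]
Therefore 320475278 cannot be expressed as a² + b².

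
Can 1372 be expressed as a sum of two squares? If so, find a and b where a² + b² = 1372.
Not possible

Factorization: 1372 = 2^2 × 7^3
By Fermat: n is sum of two squares iff every prime p ≡ 3 (mod 4) appears to even power.
Prime(s) ≡ 3 (mod 4) with odd exponent: [(7, 3)]
Therefore 1372 cannot be expressed as a² + b².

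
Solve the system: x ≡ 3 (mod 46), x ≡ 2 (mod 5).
187

Using Chinese Remainder Theorem:
M = 46 × 5 = 230
M1 = 5, M2 = 46
y1 = 5^(-1) mod 46 = 37
y2 = 46^(-1) mod 5 = 1
x = (3×5×37 + 2×46×1) mod 230 = 187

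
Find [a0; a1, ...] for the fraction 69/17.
[4; 17]

Euclidean algorithm steps:
69 = 4 × 17 + 1
17 = 17 × 1 + 0
Continued fraction: [4; 17]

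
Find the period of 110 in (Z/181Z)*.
60

181 is prime, so ord(110) divides φ(181) = 180.
Divisors of 180: 1, 2, 3, 4, 5, 6, 9, 10, 12, 15, 18, 20, 30, 36, 45, 60, 90, 180.
Repeated squaring: 110^1 ≡ 110, 110^2 ≡ 154, 110^4 ≡ 5, 110^8 ≡ 25, 110^16 ≡ 82, 110^32 ≡ 27, 110^64 ≡ 5, 110^128 ≡ 25 (mod 181).
Test 110^d mod 181 for each divisor d in increasing order:
110^1 ≡ 110
110^2 ≡ 154
110^3 = 110^2·110^1 ≡ 107
110^4 ≡ 5
110^5 = 110^4·110^1 ≡ 7
110^6 = 110^4·110^2 ≡ 46
110^9 = 110^8·110^1 ≡ 35
110^10 = 110^8·110^2 ≡ 49
110^12 = 110^8·110^4 ≡ 125
110^15 = 110^8·110^4·110^2·110^1 ≡ 162
110^18 = 110^16·110^2 ≡ 139
110^20 = 110^16·110^4 ≡ 48
110^30 = 110^16·110^8·110^4·110^2 ≡ 180
110^36 = 110^32·110^4 ≡ 135
110^45 = 110^32·110^8·110^4·110^1 ≡ 19
110^60 = 110^32·110^16·110^8·110^4 ≡ 1  ← first divisor giving 1
The order is 60.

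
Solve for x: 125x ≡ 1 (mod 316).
225

gcd(125, 316) = 1, so the inverse exists.
Extended Euclidean algorithm on (316, 125):
316 = 2 × 125 + 66  ⟹  66 = (1)·316 + (-2)·125
125 = 1 × 66 + 59  ⟹  59 = (-1)·316 + (3)·125
66 = 1 × 59 + 7  ⟹  7 = (2)·316 + (-5)·125
59 = 8 × 7 + 3  ⟹  3 = (-17)·316 + (43)·125
7 = 2 × 3 + 1  ⟹  1 = (36)·316 + (-91)·125
So (-91)·125 ≡ 1 (mod 316), i.e. 125^(-1) ≡ -91 ≡ 225 (mod 316).
Check: 125 × 225 = 28125 ≡ 1 (mod 316)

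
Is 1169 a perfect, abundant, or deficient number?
deficient

Proper divisors of 1169: sum = 1 + 7 + 167 = 175
Since 175 < 1169, 1169 is deficient.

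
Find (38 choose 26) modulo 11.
4

Using Lucas' theorem:
Write n=38 and k=26 in base 11:
n in base 11: [3, 5]
k in base 11: [2, 4]
C(38,26) mod 11 = ∏ C(n_i, k_i) mod 11
Digit binomials (mod 11): C(3,2) = 3; C(5,4) = 5
Product: 3 × 5 = 15 ≡ 4 (mod 11)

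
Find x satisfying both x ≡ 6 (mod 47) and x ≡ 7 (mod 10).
147

Using Chinese Remainder Theorem:
M = 47 × 10 = 470
M1 = 10, M2 = 47
y1 = 10^(-1) mod 47 = 33
y2 = 47^(-1) mod 10 = 3
x = (6×10×33 + 7×47×3) mod 470 = 147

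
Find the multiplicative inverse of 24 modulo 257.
75

gcd(24, 257) = 1, so the inverse exists.
Extended Euclidean algorithm on (257, 24):
257 = 10 × 24 + 17  ⟹  17 = (1)·257 + (-10)·24
24 = 1 × 17 + 7  ⟹  7 = (-1)·257 + (11)·24
17 = 2 × 7 + 3  ⟹  3 = (3)·257 + (-32)·24
7 = 2 × 3 + 1  ⟹  1 = (-7)·257 + (75)·24
So (75)·24 ≡ 1 (mod 257), i.e. 24^(-1) ≡ 75 (mod 257).
Check: 24 × 75 = 1800 ≡ 1 (mod 257)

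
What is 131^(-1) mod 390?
131

gcd(131, 390) = 1, so the inverse exists.
Extended Euclidean algorithm on (390, 131):
390 = 2 × 131 + 128  ⟹  128 = (1)·390 + (-2)·131
131 = 1 × 128 + 3  ⟹  3 = (-1)·390 + (3)·131
128 = 42 × 3 + 2  ⟹  2 = (43)·390 + (-128)·131
3 = 1 × 2 + 1  ⟹  1 = (-44)·390 + (131)·131
So (131)·131 ≡ 1 (mod 390), i.e. 131^(-1) ≡ 131 (mod 390).
Check: 131 × 131 = 17161 ≡ 1 (mod 390)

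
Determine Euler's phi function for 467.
466

467 = 467
φ(n) = n × ∏(1 - 1/p) for each prime p dividing n
φ(467) = 467 × (1 - 1/467) = 466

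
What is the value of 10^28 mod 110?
100

Repeated squaring. Binary of 28 = 11100.
10^1 ≡ 10 (mod 110); 10^2 ≡ 100 (mod 110); 10^4 ≡ 100 (mod 110); 10^8 ≡ 100 (mod 110); 10^16 ≡ 100 (mod 110)
10^28 = 10^4 × 10^8 × 10^16 ≡ 100 (mod 110)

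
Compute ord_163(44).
162

163 is prime, so ord(44) divides φ(163) = 162.
Divisors of 162: 1, 2, 3, 6, 9, 18, 27, 54, 81, 162.
Repeated squaring: 44^1 ≡ 44, 44^2 ≡ 143, 44^4 ≡ 74, 44^8 ≡ 97, 44^16 ≡ 118, 44^32 ≡ 69, 44^64 ≡ 34, 44^128 ≡ 15 (mod 163).
Test 44^d mod 163 for each divisor d in increasing order:
44^1 ≡ 44
44^2 ≡ 143
44^3 = 44^2·44^1 ≡ 98
44^6 = 44^4·44^2 ≡ 150
44^9 = 44^8·44^1 ≡ 30
44^18 = 44^16·44^2 ≡ 85
44^27 = 44^16·44^8·44^2·44^1 ≡ 105
44^54 = 44^32·44^16·44^4·44^2 ≡ 104
44^81 = 44^64·44^16·44^1 ≡ 162
44^162 = 44^128·44^32·44^2 ≡ 1  ← first divisor giving 1
The order is 162.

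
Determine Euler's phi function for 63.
36

63 = 3^2 × 7
φ(n) = n × ∏(1 - 1/p) for each prime p dividing n
φ(63) = 63 × (1 - 1/3) × (1 - 1/7) = 36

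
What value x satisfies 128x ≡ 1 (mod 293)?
190

gcd(128, 293) = 1, so the inverse exists.
Extended Euclidean algorithm on (293, 128):
293 = 2 × 128 + 37  ⟹  37 = (1)·293 + (-2)·128
128 = 3 × 37 + 17  ⟹  17 = (-3)·293 + (7)·128
37 = 2 × 17 + 3  ⟹  3 = (7)·293 + (-16)·128
17 = 5 × 3 + 2  ⟹  2 = (-38)·293 + (87)·128
3 = 1 × 2 + 1  ⟹  1 = (45)·293 + (-103)·128
So (-103)·128 ≡ 1 (mod 293), i.e. 128^(-1) ≡ -103 ≡ 190 (mod 293).
Check: 128 × 190 = 24320 ≡ 1 (mod 293)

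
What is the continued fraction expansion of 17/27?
[0; 1, 1, 1, 2, 3]

Euclidean algorithm steps:
17 = 0 × 27 + 17
27 = 1 × 17 + 10
17 = 1 × 10 + 7
10 = 1 × 7 + 3
7 = 2 × 3 + 1
3 = 3 × 1 + 0
Continued fraction: [0; 1, 1, 1, 2, 3]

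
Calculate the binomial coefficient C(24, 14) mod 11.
0

Using Lucas' theorem:
Write n=24 and k=14 in base 11:
n in base 11: [2, 2]
k in base 11: [1, 3]
C(24,14) mod 11 = ∏ C(n_i, k_i) mod 11
Digit binomials (mod 11): C(2,1) = 2; C(2,3) = 0 (k_i > n_i)
Product: 2 × 0 = 0 ≡ 0 (mod 11)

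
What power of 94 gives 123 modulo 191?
153

Baby-step giant-step with step n = ⌈√191⌉ = 14.
Baby steps 94^j mod 191 (j:value) for j=0..13: 0:1, 1:94, 2:50, 3:116, 4:17, 5:70, 6:86, 7:62, 8:98, 9:44, 10:125, 11:99, 12:138, 13:175.
Giant-step multiplier: 94^(-14) ≡ 94^(190-14) = 94^176 ≡ 8 (mod 191).
Giant steps γ_i = 123·8^i mod 191: γ_0=123, γ_1=29, γ_2=41, γ_3=137, γ_4=141, γ_5=173, γ_6=47, γ_7=185, γ_8=143, γ_9=189, γ_10=175 (in table at j=13).
x = i·n + j = 10·14 + 13 = 153.
Check: 94^153 ≡ 123 (mod 191).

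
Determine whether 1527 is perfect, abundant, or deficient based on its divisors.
deficient

Proper divisors of 1527: sum = 1 + 3 + 509 = 513
Since 513 < 1527, 1527 is deficient.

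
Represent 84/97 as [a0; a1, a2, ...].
[0; 1, 6, 2, 6]

Euclidean algorithm steps:
84 = 0 × 97 + 84
97 = 1 × 84 + 13
84 = 6 × 13 + 6
13 = 2 × 6 + 1
6 = 6 × 1 + 0
Continued fraction: [0; 1, 6, 2, 6]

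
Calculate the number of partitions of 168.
228204732751

p(n) counts ways to write n as a sum of positive integers (order ignored).
Euler's pentagonal recurrence: p(k) = p(k-1) + p(k-2) - p(k-5) - p(k-7) + p(k-12) + p(k-15) - ... (offsets j(3j∓1)/2, signs ++--, p(0)=1, p(<0)=0).
DP table for k = 0..167: p(0)=1, p(1)=1, p(2)=2, p(3)=3, p(4)=5, p(5)=7, p(6)=11, p(7)=15, p(8)=22, p(9)=30, p(10)=42, p(11)=56, p(12)=77, p(13)=101, p(14)=135, p(15)=176, p(16)=231, p(17)=297, p(18)=385, p(19)=490, p(20)=627, p(21)=792, p(22)=1002, p(23)=1255, p(24)=1575, p(25)=1958, p(26)=2436, p(27)=3010, p(28)=3718, p(29)=4565, p(30)=5604, p(31)=6842, p(32)=8349, p(33)=10143, p(34)=12310, p(35)=14883, p(36)=17977, p(37)=21637, p(38)=26015, p(39)=31185, p(40)=37338, p(41)=44583, p(42)=53174, p(43)=63261, p(44)=75175, p(45)=89134, p(46)=105558, p(47)=124754, p(48)=147273, p(49)=173525, p(50)=204226, p(51)=239943, p(52)=281589, p(53)=329931, p(54)=386155, p(55)=451276, p(56)=526823, p(57)=614154, p(58)=715220, p(59)=831820, p(60)=966467, p(61)=1121505, p(62)=1300156, p(63)=1505499, p(64)=1741630, p(65)=2012558, p(66)=2323520, p(67)=2679689, p(68)=3087735, p(69)=3554345, p(70)=4087968, p(71)=4697205, p(72)=5392783, p(73)=6185689, p(74)=7089500, p(75)=8118264, p(76)=9289091, p(77)=10619863, p(78)=12132164, p(79)=13848650, p(80)=15796476, p(81)=18004327, p(82)=20506255, p(83)=23338469, p(84)=26543660, p(85)=30167357, p(86)=34262962, p(87)=38887673, p(88)=44108109, p(89)=49995925, p(90)=56634173, p(91)=64112359, p(92)=72533807, p(93)=82010177, p(94)=92669720, p(95)=104651419, p(96)=118114304, p(97)=133230930, p(98)=150198136, p(99)=169229875, p(100)=190569292, p(101)=214481126, p(102)=241265379, p(103)=271248950, p(104)=304801365, p(105)=342325709, p(106)=384276336, p(107)=431149389, p(108)=483502844, p(109)=541946240, p(110)=607163746, p(111)=679903203, p(112)=761002156, p(113)=851376628, p(114)=952050665, p(115)=1064144451, p(116)=1188908248, p(117)=1327710076, p(118)=1482074143, p(119)=1653668665, p(120)=1844349560, p(121)=2056148051, p(122)=2291320912, p(123)=2552338241, p(124)=2841940500, p(125)=3163127352, p(126)=3519222692, p(127)=3913864295, p(128)=4351078600, p(129)=4835271870, p(130)=5371315400, p(131)=5964539504, p(132)=6620830889, p(133)=7346629512, p(134)=8149040695, p(135)=9035836076, p(136)=10015581680, p(137)=11097645016, p(138)=12292341831, p(139)=13610949895, p(140)=15065878135, p(141)=16670689208, p(142)=18440293320, p(143)=20390982757, p(144)=22540654445, p(145)=24908858009, p(146)=27517052599, p(147)=30388671978, p(148)=33549419497, p(149)=37027355200, p(150)=40853235313, p(151)=45060624582, p(152)=49686288421, p(153)=54770336324, p(154)=60356673280, p(155)=66493182097, p(156)=73232243759, p(157)=80630964769, p(158)=88751778802, p(159)=97662728555, p(160)=107438159466, p(161)=118159068427, p(162)=129913904637, p(163)=142798995930, p(164)=156919475295, p(165)=172389800255, p(166)=189334822579, p(167)=207890420102.
Final step: p(168) = p(167) + p(166) - p(163) - p(161) + p(156) + p(153) - p(146) - p(142) + p(133) + p(128) - p(117) - p(111) + p(98) + p(91) - p(76) - p(68) + p(51) + p(42) - p(23) - p(13)
= 207890420102 + 189334822579 - 142798995930 - 118159068427 + 73232243759 + 54770336324 - 27517052599 - 18440293320 + 7346629512 + 4351078600 - 1327710076 - 679903203 + 150198136 + 64112359 - 9289091 - 3087735 + 239943 + 53174 - 1255 - 101
= 228204732751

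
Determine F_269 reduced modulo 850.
169

Matrix identity: Q^n = [[F_(n+1), F_n], [F_n, F_(n-1)]] with Q = [[1,1],[1,0]].
n = 269 = 100001101₂. Square-and-multiply, entries mod 850:
Q^1 = [[1,1],[1,0]]
Q^2 = (Q^1)² = [[2,1],[1,1]]
Q^4 = (Q^2)² = [[5,3],[3,2]]
Q^8 = (Q^4)² = [[34,21],[21,13]]
Q^16 = (Q^8)² = [[747,137],[137,610]]
Q^33 = (Q^16)²·Q = [[237,478],[478,609]]
Q^67 = (Q^33)²·Q = [[541,753],[753,638]]
Q^134 = (Q^67)² = [[340,387],[387,803]]
Q^269 = (Q^134)²·Q = [[510,169],[169,341]]
F_269 mod 850 = Q^269[0][1] = 169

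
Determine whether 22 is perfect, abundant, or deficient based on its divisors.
deficient

Proper divisors of 22: sum = 1 + 2 + 11 = 14
Since 14 < 22, 22 is deficient.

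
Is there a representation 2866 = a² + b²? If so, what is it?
29² + 45² (a=29, b=45)

Factorization: 2866 = 2 × 1433
By Fermat: n is sum of two squares iff every prime p ≡ 3 (mod 4) appears to even power.
All primes ≡ 3 (mod 4) appear to even power.
Search a = 0, 1, 2, … for 2866 - a² a perfect square: first hit at a = 29: 2866 - 841 = 2025 = 45².
2866 = 29² + 45² = 841 + 2025 ✓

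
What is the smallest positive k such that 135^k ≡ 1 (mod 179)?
89

179 is prime, so ord(135) divides φ(179) = 178.
Divisors of 178: 1, 2, 89, 178.
Repeated squaring: 135^1 ≡ 135, 135^2 ≡ 146, 135^4 ≡ 15, 135^8 ≡ 46, 135^16 ≡ 147, 135^32 ≡ 129, 135^64 ≡ 173, 135^128 ≡ 36 (mod 179).
Test 135^d mod 179 for each divisor d in increasing order:
135^1 ≡ 135
135^2 ≡ 146
135^89 = 135^64·135^16·135^8·135^1 ≡ 1  ← first divisor giving 1
The order is 89.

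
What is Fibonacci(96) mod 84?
0

Matrix identity: Q^n = [[F_(n+1), F_n], [F_n, F_(n-1)]] with Q = [[1,1],[1,0]].
n = 96 = 1100000₂. Square-and-multiply, entries mod 84:
Q^1 = [[1,1],[1,0]]
Q^3 = (Q^1)²·Q = [[3,2],[2,1]]
Q^6 = (Q^3)² = [[13,8],[8,5]]
Q^12 = (Q^6)² = [[65,60],[60,5]]
Q^24 = (Q^12)² = [[13,0],[0,13]]
Q^48 = (Q^24)² = [[1,0],[0,1]]
Q^96 = (Q^48)² = [[1,0],[0,1]]
F_96 mod 84 = Q^96[0][1] = 0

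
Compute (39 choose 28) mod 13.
0

Using Lucas' theorem:
Write n=39 and k=28 in base 13:
n in base 13: [3, 0]
k in base 13: [2, 2]
C(39,28) mod 13 = ∏ C(n_i, k_i) mod 13
Digit binomials (mod 13): C(3,2) = 3; C(0,2) = 0 (k_i > n_i)
Product: 3 × 0 = 0 ≡ 0 (mod 13)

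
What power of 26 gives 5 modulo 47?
27

Baby-step giant-step with step n = ⌈√47⌉ = 7.
Baby steps 26^j mod 47 (j:value) for j=0..6: 0:1, 1:26, 2:18, 3:45, 4:42, 5:11, 6:4.
Giant-step multiplier: 26^(-7) ≡ 26^(46-7) = 26^39 ≡ 33 (mod 47).
Giant steps γ_i = 5·33^i mod 47: γ_0=5, γ_1=24, γ_2=40, γ_3=4 (in table at j=6).
x = i·n + j = 3·7 + 6 = 27.
Check: 26^27 ≡ 5 (mod 47).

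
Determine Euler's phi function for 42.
12

42 = 2 × 3 × 7
φ(n) = n × ∏(1 - 1/p) for each prime p dividing n
φ(42) = 42 × (1 - 1/2) × (1 - 1/3) × (1 - 1/7) = 12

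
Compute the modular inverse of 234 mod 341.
290

gcd(234, 341) = 1, so the inverse exists.
Extended Euclidean algorithm on (341, 234):
341 = 1 × 234 + 107  ⟹  107 = (1)·341 + (-1)·234
234 = 2 × 107 + 20  ⟹  20 = (-2)·341 + (3)·234
107 = 5 × 20 + 7  ⟹  7 = (11)·341 + (-16)·234
20 = 2 × 7 + 6  ⟹  6 = (-24)·341 + (35)·234
7 = 1 × 6 + 1  ⟹  1 = (35)·341 + (-51)·234
So (-51)·234 ≡ 1 (mod 341), i.e. 234^(-1) ≡ -51 ≡ 290 (mod 341).
Check: 234 × 290 = 67860 ≡ 1 (mod 341)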